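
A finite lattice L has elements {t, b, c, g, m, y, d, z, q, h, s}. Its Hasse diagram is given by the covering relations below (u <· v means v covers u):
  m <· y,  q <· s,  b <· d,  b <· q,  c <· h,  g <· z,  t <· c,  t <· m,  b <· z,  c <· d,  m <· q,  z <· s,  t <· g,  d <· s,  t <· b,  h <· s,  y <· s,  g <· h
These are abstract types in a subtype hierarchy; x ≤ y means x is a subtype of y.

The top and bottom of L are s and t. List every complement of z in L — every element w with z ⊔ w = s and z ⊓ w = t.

c, m, y

Need w with z ∨ w = s and z ∧ w = t.
Checking each element gives: c, m, y.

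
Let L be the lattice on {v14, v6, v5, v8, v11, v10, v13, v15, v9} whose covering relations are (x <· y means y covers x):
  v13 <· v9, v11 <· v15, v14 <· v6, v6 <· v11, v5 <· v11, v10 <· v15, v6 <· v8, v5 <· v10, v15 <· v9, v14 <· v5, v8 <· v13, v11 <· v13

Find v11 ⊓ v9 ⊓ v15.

Common lower bounds of {v11, v9, v15}: v11, v14, v5, v6.
The greatest among these is v11.

v11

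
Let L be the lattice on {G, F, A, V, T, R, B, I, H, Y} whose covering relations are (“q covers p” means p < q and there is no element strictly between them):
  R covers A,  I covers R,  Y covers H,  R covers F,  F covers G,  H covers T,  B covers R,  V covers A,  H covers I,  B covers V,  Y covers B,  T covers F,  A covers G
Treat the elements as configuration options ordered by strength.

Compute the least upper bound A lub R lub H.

H

Common upper bounds of {A, R, H}: H, Y.
The least among these is H.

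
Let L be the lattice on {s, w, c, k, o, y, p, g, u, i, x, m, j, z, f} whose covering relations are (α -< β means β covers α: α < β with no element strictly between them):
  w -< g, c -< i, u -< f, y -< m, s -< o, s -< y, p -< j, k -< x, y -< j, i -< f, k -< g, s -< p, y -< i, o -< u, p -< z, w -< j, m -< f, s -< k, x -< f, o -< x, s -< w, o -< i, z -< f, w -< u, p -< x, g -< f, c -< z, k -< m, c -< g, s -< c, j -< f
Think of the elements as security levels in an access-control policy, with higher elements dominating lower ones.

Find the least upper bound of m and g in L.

f

Common upper bounds of {m, g}: f.
The least among these is f.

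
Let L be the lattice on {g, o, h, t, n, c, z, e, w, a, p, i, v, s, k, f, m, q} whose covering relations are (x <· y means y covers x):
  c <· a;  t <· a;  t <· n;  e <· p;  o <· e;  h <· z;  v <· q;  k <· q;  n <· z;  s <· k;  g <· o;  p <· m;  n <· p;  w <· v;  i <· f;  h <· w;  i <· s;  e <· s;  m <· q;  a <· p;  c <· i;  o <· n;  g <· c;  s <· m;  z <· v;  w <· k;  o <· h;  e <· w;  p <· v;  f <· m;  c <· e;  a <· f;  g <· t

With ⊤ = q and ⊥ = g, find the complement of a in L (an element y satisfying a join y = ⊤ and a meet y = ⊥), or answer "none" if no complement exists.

none

For every candidate y, either a ∨ y ≠ q or a ∧ y ≠ g; no complement exists.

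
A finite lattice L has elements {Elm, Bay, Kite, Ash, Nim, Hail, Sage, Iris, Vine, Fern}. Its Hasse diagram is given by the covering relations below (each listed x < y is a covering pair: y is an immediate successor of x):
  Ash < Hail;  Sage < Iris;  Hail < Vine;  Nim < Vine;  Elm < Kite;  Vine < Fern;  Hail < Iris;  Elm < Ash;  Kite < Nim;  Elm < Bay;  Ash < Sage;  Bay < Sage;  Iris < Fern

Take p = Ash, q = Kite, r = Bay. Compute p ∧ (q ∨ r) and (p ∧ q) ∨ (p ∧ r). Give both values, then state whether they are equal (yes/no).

q ∨ r = Fern, so p ∧ (q ∨ r) = Ash ∧ Fern = Ash.
p ∧ q = Elm and p ∧ r = Elm, so (p ∧ q) ∨ (p ∧ r) = Elm ∨ Elm = Elm.
Equal: no.

Ash; Elm; no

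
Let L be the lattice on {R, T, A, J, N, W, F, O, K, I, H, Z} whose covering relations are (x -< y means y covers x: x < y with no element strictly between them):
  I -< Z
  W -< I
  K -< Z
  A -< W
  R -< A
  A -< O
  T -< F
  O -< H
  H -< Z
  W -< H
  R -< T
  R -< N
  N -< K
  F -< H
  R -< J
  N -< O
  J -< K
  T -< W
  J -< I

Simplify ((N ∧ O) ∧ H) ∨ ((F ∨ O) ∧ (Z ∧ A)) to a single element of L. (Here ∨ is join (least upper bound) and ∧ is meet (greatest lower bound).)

O

N ∧ O = N
N ∧ H = N
F ∨ O = H
Z ∧ A = A
H ∧ A = A
N ∨ A = O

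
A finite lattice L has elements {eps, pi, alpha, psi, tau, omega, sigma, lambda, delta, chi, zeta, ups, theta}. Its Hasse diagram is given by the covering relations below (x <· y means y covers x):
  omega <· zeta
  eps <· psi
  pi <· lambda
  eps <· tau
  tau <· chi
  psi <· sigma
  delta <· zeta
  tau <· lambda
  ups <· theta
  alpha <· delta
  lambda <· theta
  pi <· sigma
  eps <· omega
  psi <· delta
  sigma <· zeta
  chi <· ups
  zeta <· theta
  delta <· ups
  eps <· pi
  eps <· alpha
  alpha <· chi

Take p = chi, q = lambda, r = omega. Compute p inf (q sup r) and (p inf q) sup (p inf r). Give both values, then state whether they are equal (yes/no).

chi; tau; no

q sup r = theta, so p inf (q sup r) = chi inf theta = chi.
p inf q = tau and p inf r = eps, so (p inf q) sup (p inf r) = tau sup eps = tau.
Equal: no.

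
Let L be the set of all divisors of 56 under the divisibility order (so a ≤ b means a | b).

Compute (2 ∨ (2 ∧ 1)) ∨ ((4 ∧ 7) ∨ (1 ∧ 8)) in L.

2

2 ∧ 1 = 1
2 ∨ 1 = 2
4 ∧ 7 = 1
1 ∧ 8 = 1
1 ∨ 1 = 1
2 ∨ 1 = 2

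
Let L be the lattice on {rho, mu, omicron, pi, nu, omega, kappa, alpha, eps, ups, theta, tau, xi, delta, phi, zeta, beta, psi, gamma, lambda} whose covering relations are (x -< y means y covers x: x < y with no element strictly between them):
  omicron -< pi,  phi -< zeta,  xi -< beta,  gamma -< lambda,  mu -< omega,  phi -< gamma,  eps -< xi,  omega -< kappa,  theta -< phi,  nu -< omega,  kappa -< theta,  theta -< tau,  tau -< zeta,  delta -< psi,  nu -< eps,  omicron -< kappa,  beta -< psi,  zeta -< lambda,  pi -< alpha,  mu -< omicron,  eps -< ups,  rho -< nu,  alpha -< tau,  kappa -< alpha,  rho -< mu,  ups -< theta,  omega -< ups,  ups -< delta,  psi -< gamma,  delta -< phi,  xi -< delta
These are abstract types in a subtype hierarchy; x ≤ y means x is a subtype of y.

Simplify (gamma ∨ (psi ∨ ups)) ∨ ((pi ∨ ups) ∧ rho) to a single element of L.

psi ∨ ups = psi
gamma ∨ psi = gamma
pi ∨ ups = tau
tau ∧ rho = rho
gamma ∨ rho = gamma

gamma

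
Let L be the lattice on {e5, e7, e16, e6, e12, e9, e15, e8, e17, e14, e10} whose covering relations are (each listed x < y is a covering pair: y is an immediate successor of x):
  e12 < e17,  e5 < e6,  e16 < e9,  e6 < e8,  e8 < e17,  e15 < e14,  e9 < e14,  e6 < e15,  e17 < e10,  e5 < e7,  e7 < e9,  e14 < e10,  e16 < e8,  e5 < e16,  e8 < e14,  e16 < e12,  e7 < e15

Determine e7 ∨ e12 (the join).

Common upper bounds of {e7, e12}: e10.
The least among these is e10.

e10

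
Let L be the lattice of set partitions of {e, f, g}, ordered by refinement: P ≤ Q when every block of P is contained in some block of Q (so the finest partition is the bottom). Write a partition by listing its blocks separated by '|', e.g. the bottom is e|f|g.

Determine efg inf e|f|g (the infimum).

The meet (common refinement) of efg and e|f|g intersects blocks pairwise, giving e|f|g.

e|f|g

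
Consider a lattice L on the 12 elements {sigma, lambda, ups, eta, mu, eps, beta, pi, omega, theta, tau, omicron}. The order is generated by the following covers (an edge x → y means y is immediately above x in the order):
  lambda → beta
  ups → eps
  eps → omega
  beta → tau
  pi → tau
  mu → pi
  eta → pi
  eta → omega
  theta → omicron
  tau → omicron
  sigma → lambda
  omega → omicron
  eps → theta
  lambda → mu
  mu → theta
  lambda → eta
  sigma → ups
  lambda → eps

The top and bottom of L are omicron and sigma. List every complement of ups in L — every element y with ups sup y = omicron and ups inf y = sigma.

Need y with ups ∨ y = omicron and ups ∧ y = sigma.
Checking each element gives: beta, pi, tau.

beta, pi, tau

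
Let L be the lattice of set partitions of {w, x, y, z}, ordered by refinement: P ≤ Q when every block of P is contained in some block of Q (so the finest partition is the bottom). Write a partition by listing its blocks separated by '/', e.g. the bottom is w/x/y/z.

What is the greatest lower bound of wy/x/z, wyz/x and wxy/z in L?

Common lower bounds of {wy/x/z, wyz/x, wxy/z}: w/x/y/z, wy/x/z.
The greatest among these is wy/x/z.

wy/x/z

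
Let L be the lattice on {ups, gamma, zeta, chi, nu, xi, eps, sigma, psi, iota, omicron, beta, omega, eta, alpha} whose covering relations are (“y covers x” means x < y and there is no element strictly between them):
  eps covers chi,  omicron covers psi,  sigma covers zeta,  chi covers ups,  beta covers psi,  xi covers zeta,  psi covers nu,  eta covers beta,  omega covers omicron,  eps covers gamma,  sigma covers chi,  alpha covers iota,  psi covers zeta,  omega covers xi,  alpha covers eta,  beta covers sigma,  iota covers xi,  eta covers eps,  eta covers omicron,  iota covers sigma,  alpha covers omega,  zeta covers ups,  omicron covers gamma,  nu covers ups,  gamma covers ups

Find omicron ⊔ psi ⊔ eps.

eta

Common upper bounds of {omicron, psi, eps}: alpha, eta.
The least among these is eta.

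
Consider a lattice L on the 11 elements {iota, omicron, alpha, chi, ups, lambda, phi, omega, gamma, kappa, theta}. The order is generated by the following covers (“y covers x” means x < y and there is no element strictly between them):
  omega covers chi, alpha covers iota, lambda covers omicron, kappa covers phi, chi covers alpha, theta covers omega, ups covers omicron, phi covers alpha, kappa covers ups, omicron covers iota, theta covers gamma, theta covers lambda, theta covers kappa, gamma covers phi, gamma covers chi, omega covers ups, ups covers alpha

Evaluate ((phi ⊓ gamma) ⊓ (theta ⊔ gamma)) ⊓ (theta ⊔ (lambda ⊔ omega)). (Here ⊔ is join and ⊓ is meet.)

phi

phi ∧ gamma = phi
theta ∨ gamma = theta
phi ∧ theta = phi
lambda ∨ omega = theta
theta ∨ theta = theta
phi ∧ theta = phi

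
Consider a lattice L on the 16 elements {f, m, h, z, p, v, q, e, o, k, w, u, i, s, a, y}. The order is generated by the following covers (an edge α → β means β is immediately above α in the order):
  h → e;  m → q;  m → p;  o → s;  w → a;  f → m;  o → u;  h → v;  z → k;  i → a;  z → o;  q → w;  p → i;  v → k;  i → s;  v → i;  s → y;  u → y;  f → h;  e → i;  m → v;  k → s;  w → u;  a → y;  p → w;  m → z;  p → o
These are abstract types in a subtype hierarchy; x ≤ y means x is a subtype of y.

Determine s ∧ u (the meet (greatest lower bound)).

o

Common lower bounds of {s, u}: f, m, o, p, z.
The greatest among these is o.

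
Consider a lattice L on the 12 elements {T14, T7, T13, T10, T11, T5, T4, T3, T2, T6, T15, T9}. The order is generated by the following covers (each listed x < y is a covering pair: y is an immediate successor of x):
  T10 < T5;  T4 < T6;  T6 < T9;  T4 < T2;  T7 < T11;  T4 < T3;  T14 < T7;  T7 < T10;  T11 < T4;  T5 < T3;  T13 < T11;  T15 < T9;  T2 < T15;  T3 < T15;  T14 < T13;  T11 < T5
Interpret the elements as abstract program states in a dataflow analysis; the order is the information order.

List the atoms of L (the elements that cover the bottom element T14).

The atoms are exactly the elements that cover T14: T13, T7.

T13, T7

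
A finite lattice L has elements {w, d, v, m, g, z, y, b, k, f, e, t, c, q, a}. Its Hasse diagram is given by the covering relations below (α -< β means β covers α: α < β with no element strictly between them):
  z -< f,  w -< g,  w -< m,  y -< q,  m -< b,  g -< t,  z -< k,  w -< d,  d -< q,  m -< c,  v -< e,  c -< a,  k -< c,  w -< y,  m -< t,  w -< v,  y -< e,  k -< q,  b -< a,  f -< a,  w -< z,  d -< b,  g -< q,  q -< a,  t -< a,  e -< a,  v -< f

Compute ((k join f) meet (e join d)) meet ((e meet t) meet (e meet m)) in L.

k ∨ f = a
e ∨ d = a
a ∧ a = a
e ∧ t = w
e ∧ m = w
w ∧ w = w
a ∧ w = w

w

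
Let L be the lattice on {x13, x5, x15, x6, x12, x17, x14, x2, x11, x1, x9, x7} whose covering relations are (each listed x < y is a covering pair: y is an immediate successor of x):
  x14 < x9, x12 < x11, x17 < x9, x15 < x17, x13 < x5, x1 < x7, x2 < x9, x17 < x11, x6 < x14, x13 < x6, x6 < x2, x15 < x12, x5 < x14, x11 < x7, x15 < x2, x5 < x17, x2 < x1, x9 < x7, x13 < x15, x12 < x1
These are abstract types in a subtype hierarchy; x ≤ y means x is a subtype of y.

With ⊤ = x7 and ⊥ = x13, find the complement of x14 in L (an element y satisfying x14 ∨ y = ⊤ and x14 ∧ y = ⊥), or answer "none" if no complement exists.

x12

Need y with x14 ∨ y = x7 and x14 ∧ y = x13.
Checking each element gives: x12.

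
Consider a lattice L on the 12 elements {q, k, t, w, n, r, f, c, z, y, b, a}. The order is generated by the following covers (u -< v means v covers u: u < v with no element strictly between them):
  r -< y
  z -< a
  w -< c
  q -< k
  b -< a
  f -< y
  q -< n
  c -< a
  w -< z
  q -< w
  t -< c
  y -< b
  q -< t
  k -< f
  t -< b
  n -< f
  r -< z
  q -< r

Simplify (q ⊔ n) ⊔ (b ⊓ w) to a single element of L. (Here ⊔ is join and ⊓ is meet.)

q ∨ n = n
b ∧ w = q
n ∨ q = n

n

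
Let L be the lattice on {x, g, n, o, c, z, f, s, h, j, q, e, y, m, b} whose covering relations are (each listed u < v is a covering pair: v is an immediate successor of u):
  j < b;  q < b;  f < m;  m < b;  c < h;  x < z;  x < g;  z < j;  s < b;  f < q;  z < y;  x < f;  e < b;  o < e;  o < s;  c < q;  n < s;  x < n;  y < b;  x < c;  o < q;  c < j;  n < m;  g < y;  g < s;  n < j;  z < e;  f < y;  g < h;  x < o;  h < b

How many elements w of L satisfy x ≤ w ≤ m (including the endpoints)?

4

The interval [x, m] = {f, m, n, x}, which has 4 elements.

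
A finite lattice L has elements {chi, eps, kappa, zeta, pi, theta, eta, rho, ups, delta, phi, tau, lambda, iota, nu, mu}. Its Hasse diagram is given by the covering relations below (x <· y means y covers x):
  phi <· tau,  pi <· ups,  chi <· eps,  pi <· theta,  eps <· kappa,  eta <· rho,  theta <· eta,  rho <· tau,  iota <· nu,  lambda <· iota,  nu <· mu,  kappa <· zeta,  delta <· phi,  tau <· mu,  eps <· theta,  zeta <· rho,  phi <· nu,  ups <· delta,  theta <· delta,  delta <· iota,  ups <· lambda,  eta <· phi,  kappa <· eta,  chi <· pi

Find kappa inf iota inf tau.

Common lower bounds of {kappa, iota, tau}: chi, eps.
The greatest among these is eps.

eps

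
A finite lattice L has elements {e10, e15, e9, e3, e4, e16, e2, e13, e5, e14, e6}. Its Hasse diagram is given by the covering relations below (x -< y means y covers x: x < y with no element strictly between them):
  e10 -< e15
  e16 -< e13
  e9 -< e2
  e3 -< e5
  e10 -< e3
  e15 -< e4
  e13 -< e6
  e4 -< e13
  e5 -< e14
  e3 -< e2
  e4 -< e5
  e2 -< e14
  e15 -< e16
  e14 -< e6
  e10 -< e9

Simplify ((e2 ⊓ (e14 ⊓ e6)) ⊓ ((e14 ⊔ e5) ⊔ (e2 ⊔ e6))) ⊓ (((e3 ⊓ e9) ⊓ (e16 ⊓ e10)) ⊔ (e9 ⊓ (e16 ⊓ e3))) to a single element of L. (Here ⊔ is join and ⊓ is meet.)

e10

e14 ∧ e6 = e14
e2 ∧ e14 = e2
e14 ∨ e5 = e14
e2 ∨ e6 = e6
e14 ∨ e6 = e6
e2 ∧ e6 = e2
e3 ∧ e9 = e10
e16 ∧ e10 = e10
e10 ∧ e10 = e10
e16 ∧ e3 = e10
e9 ∧ e10 = e10
e10 ∨ e10 = e10
e2 ∧ e10 = e10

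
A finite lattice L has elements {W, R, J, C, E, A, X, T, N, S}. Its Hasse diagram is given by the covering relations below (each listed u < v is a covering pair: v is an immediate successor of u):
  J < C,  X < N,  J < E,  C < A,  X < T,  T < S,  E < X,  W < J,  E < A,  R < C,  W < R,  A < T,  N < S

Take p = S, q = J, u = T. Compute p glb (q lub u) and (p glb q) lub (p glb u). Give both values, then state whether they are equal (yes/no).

q lub u = T, so p glb (q lub u) = S glb T = T.
p glb q = J and p glb u = T, so (p glb q) lub (p glb u) = J lub T = T.
Equal: yes.

T; T; yes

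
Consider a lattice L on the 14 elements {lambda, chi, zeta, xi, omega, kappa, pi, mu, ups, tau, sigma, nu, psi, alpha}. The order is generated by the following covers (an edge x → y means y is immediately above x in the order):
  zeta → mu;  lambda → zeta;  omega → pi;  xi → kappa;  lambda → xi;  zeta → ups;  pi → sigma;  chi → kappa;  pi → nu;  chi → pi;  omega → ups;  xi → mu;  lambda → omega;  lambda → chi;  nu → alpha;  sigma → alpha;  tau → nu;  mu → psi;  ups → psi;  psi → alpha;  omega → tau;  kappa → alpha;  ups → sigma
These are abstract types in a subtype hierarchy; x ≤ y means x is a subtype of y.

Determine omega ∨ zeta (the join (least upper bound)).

ups

Common upper bounds of {omega, zeta}: alpha, psi, sigma, ups.
The least among these is ups.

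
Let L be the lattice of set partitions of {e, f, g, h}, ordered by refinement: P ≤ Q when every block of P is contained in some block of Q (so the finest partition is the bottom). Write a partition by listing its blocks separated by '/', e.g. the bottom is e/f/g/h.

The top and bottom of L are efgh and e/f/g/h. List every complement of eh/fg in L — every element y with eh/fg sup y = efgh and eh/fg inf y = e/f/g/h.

e/f/gh, e/fh/g, ef/g/h, ef/gh, eg/f/h, eg/fh

Need y with eh/fg ∨ y = efgh and eh/fg ∧ y = e/f/g/h.
Checking each element gives: e/f/gh, e/fh/g, ef/g/h, ef/gh, eg/f/h, eg/fh.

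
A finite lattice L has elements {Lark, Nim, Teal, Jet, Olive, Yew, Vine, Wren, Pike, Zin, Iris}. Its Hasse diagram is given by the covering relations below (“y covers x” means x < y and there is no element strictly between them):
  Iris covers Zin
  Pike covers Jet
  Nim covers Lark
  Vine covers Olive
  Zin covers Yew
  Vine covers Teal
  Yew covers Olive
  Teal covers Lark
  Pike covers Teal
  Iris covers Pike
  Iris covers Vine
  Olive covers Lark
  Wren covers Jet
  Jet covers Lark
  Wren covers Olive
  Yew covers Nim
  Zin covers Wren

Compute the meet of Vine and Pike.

Teal

Common lower bounds of {Vine, Pike}: Lark, Teal.
The greatest among these is Teal.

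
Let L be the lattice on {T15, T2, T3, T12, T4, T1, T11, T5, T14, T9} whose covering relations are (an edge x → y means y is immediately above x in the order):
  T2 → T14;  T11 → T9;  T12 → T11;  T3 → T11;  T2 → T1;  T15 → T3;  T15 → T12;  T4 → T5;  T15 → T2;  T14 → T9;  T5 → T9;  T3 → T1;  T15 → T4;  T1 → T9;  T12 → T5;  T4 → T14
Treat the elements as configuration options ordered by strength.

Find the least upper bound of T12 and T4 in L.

Common upper bounds of {T12, T4}: T5, T9.
The least among these is T5.

T5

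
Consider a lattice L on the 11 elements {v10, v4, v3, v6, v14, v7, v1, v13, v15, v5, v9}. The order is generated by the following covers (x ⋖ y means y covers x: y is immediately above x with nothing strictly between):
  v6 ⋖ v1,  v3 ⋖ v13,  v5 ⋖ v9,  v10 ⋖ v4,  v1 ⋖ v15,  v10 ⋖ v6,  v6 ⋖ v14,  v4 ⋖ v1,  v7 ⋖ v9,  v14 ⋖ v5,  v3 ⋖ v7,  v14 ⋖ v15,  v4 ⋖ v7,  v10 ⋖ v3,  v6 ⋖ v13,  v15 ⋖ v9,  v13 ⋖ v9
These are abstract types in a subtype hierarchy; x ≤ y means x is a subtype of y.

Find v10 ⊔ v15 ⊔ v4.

v15

Common upper bounds of {v10, v15, v4}: v15, v9.
The least among these is v15.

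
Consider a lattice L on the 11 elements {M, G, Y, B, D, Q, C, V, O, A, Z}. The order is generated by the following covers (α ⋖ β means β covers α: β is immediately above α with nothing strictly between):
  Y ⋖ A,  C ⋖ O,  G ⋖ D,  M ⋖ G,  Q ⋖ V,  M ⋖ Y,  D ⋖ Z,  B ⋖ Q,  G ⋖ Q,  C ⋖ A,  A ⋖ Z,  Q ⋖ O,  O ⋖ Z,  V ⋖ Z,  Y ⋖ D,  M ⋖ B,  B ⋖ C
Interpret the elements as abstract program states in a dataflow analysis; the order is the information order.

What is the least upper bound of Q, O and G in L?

O

Common upper bounds of {Q, O, G}: O, Z.
The least among these is O.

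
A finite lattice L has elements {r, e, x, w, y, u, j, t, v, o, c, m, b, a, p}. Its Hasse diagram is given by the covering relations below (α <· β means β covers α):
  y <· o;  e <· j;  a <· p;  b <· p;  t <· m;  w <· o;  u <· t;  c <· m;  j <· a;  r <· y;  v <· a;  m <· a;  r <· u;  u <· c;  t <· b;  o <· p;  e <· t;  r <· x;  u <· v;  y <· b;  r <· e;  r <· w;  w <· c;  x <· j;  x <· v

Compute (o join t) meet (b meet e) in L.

o ∨ t = p
b ∧ e = e
p ∧ e = e

e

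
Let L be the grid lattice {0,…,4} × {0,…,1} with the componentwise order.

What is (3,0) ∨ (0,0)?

Common upper bounds of {(3,0), (0,0)}: (3,0), (3,1), (4,0), (4,1).
The least among these is (3,0).

(3,0)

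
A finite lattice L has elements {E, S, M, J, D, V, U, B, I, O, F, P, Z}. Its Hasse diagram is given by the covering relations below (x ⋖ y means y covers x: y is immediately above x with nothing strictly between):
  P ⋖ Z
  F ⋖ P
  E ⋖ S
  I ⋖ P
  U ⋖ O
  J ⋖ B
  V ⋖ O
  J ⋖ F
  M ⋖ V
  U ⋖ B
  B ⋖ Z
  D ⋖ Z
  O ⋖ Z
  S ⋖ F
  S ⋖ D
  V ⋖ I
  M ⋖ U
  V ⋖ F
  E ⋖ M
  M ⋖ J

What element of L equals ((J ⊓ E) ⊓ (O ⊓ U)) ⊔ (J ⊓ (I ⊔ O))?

J ∧ E = E
O ∧ U = U
E ∧ U = E
I ∨ O = Z
J ∧ Z = J
E ∨ J = J

J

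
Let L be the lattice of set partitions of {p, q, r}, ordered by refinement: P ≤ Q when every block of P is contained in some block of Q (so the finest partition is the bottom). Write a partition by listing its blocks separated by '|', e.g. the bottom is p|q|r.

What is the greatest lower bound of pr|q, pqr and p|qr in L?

p|q|r

The meet (common refinement) of pr|q, pqr, p|qr intersects blocks pairwise, giving p|q|r.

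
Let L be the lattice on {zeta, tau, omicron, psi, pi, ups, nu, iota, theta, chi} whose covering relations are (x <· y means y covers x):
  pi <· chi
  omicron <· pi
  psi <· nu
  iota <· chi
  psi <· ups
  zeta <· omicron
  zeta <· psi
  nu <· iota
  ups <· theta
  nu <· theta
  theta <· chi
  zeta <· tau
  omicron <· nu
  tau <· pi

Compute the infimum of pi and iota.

omicron

Common lower bounds of {pi, iota}: omicron, zeta.
The greatest among these is omicron.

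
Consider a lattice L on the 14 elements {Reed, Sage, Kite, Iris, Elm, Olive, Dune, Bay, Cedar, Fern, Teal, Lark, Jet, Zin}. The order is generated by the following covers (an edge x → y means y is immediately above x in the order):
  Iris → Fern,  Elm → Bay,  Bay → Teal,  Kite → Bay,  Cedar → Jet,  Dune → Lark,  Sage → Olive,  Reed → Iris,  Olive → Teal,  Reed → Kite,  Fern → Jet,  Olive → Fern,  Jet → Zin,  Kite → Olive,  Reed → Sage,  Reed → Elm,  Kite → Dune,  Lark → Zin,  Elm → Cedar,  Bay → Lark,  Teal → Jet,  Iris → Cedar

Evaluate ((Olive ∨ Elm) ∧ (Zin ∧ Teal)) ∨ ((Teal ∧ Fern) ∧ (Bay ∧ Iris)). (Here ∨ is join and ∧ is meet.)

Teal

Olive ∨ Elm = Teal
Zin ∧ Teal = Teal
Teal ∧ Teal = Teal
Teal ∧ Fern = Olive
Bay ∧ Iris = Reed
Olive ∧ Reed = Reed
Teal ∨ Reed = Teal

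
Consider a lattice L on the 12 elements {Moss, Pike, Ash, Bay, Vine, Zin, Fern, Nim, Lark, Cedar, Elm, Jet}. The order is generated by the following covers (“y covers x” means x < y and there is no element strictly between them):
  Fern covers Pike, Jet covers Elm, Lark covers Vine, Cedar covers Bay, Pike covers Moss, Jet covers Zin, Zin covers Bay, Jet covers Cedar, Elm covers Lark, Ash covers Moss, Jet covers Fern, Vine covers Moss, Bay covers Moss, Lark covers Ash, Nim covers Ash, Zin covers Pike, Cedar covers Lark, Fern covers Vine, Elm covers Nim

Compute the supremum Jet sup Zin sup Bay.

Jet

Common upper bounds of {Jet, Zin, Bay}: Jet.
The least among these is Jet.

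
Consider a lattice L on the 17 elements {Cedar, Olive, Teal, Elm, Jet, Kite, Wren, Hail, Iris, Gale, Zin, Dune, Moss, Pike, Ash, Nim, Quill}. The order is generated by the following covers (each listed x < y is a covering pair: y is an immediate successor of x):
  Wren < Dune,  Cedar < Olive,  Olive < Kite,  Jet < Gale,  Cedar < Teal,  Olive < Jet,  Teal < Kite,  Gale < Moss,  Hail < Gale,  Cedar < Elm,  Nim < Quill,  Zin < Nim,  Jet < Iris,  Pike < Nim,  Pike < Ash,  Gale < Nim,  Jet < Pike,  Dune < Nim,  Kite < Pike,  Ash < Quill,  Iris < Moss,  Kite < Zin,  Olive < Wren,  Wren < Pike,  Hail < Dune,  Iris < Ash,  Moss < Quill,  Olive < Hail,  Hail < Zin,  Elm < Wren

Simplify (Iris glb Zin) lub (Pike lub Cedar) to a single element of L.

Iris ∧ Zin = Olive
Pike ∨ Cedar = Pike
Olive ∨ Pike = Pike

Pike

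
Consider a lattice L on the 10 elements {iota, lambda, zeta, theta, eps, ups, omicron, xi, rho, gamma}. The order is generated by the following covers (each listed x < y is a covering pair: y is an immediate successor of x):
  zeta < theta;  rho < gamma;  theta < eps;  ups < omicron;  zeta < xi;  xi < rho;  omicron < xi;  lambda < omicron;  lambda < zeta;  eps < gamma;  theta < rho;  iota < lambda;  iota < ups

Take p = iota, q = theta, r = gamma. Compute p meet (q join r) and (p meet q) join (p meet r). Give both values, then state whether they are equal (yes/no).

iota; iota; yes

q join r = gamma, so p meet (q join r) = iota meet gamma = iota.
p meet q = iota and p meet r = iota, so (p meet q) join (p meet r) = iota join iota = iota.
Equal: yes.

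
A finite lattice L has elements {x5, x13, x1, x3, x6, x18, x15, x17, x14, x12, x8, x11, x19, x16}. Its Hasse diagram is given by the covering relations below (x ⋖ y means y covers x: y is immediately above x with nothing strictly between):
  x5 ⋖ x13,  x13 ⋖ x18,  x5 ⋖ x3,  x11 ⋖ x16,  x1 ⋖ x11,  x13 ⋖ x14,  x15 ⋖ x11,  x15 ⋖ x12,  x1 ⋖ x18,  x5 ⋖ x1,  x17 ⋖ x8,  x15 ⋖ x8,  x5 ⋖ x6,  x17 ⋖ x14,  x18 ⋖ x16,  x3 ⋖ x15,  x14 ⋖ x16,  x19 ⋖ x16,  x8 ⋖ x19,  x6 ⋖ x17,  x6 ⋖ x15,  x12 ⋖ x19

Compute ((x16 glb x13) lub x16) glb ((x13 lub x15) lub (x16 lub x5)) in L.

x16

x16 ∧ x13 = x13
x13 ∨ x16 = x16
x13 ∨ x15 = x16
x16 ∨ x5 = x16
x16 ∨ x16 = x16
x16 ∧ x16 = x16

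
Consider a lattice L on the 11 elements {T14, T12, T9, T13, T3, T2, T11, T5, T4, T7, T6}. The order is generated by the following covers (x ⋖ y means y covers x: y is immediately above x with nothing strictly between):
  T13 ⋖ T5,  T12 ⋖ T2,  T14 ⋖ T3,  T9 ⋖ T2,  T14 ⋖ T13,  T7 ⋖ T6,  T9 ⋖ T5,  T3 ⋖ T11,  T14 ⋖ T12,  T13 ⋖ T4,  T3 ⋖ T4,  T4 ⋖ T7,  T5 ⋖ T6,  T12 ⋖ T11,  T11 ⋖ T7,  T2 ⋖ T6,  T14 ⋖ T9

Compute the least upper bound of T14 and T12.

Common upper bounds of {T14, T12}: T11, T12, T2, T6, T7.
The least among these is T12.

T12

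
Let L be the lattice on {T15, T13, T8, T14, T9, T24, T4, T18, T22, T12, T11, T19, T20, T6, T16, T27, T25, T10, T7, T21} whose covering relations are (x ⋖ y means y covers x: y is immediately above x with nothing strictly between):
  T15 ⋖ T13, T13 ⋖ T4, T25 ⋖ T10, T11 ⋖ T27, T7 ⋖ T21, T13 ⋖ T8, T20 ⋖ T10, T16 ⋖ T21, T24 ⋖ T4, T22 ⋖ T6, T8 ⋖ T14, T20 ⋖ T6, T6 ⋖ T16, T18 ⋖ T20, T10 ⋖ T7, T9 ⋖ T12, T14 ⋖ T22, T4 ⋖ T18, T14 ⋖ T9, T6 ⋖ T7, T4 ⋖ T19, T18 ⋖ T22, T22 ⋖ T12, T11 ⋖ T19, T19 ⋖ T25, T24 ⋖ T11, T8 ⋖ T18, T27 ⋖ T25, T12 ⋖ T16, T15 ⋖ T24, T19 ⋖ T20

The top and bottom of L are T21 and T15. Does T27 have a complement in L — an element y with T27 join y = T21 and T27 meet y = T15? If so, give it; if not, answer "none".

T9

Need y with T27 ∨ y = T21 and T27 ∧ y = T15.
Checking each element gives: T9.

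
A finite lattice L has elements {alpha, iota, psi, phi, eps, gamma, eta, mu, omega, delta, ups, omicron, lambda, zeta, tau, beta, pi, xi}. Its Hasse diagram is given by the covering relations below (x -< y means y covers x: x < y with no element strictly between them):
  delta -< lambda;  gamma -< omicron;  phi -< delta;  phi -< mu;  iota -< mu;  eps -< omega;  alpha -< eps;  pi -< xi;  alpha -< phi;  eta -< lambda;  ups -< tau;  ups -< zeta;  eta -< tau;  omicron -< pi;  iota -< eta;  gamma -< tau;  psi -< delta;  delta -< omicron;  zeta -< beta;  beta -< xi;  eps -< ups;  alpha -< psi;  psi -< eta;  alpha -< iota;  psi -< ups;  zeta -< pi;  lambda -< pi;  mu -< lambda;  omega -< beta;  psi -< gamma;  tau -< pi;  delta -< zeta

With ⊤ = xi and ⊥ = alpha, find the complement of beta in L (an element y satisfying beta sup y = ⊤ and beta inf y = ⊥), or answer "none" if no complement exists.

iota

Need y with beta ∨ y = xi and beta ∧ y = alpha.
Checking each element gives: iota.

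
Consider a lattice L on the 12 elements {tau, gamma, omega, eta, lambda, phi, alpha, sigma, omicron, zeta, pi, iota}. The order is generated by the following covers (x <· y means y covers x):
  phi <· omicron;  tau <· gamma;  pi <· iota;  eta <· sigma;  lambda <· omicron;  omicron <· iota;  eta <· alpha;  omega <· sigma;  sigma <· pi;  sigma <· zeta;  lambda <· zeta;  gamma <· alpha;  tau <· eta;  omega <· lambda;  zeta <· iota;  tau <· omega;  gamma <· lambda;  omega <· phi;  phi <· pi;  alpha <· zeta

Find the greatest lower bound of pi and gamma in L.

tau

Common lower bounds of {pi, gamma}: tau.
The greatest among these is tau.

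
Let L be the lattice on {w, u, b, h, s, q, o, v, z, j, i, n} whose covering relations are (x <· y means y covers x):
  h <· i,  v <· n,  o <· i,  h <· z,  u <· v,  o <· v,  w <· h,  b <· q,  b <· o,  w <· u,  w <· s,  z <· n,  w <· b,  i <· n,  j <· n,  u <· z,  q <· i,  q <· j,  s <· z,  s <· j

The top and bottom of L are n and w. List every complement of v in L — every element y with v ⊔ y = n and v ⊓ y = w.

h, s

Need y with v ∨ y = n and v ∧ y = w.
Checking each element gives: h, s.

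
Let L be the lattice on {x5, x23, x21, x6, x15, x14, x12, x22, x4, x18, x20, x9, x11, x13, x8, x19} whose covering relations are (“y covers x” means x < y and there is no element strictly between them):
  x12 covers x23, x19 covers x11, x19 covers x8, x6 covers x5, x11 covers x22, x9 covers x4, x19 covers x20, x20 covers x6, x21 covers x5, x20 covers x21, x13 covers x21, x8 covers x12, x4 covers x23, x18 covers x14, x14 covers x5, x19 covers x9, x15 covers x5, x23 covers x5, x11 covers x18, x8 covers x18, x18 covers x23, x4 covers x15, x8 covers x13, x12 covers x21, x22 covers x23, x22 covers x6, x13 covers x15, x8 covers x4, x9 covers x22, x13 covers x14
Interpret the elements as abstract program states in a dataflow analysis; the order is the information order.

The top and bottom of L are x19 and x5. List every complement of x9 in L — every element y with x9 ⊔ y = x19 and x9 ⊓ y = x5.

x14, x21

Need y with x9 ∨ y = x19 and x9 ∧ y = x5.
Checking each element gives: x14, x21.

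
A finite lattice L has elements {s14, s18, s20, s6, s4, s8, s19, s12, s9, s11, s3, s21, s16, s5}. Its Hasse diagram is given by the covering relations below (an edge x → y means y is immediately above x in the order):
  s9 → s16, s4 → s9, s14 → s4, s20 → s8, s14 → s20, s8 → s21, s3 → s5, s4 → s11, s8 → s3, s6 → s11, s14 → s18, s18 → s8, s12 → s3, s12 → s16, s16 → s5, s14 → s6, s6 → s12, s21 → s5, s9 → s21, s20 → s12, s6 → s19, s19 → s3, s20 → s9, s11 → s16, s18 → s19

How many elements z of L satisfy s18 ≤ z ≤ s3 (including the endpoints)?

4

The interval [s18, s3] = {s18, s19, s3, s8}, which has 4 elements.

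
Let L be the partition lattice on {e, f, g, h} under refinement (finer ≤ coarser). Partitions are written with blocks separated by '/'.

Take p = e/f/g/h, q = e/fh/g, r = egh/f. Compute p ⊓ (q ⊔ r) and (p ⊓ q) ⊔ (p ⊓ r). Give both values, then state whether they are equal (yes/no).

q ⊔ r = efgh, so p ⊓ (q ⊔ r) = e/f/g/h ⊓ efgh = e/f/g/h.
p ⊓ q = e/f/g/h and p ⊓ r = e/f/g/h, so (p ⊓ q) ⊔ (p ⊓ r) = e/f/g/h ⊔ e/f/g/h = e/f/g/h.
Equal: yes.

e/f/g/h; e/f/g/h; yes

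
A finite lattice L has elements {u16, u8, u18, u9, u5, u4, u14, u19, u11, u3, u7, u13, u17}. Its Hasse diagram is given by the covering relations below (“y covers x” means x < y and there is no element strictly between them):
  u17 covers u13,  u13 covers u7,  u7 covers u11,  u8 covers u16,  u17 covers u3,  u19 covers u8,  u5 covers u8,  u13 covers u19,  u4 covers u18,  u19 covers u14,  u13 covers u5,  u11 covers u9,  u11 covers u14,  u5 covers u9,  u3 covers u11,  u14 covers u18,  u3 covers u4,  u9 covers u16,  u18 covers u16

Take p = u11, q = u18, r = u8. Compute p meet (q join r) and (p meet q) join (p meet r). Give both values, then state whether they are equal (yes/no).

q join r = u19, so p meet (q join r) = u11 meet u19 = u14.
p meet q = u18 and p meet r = u16, so (p meet q) join (p meet r) = u18 join u16 = u18.
Equal: no.

u14; u18; no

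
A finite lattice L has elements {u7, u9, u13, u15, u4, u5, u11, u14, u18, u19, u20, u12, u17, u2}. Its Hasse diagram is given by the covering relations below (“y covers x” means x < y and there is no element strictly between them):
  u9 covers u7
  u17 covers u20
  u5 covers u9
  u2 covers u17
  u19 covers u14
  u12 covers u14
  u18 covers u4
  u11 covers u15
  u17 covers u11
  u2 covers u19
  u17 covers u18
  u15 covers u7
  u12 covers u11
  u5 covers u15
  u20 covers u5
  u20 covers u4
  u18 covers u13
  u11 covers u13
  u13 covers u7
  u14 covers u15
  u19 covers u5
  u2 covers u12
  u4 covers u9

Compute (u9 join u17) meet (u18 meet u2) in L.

u9 ∨ u17 = u17
u18 ∧ u2 = u18
u17 ∧ u18 = u18

u18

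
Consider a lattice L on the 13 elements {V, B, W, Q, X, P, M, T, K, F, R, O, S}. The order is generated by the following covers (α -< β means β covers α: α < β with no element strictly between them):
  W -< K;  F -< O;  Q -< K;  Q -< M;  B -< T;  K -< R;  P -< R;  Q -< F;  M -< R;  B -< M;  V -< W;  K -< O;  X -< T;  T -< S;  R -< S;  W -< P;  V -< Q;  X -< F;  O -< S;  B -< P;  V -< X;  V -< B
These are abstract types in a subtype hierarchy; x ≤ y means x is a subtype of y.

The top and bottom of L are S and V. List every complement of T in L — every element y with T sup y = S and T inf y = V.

K, Q, W

Need y with T ∨ y = S and T ∧ y = V.
Checking each element gives: K, Q, W.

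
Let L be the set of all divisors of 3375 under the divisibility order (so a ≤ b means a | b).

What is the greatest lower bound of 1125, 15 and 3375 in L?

Common lower bounds of {1125, 15, 3375}: 1, 15, 3, 5.
The greatest among these is 15.

15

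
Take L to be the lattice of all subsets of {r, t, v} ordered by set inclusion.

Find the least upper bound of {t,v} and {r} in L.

{r,t,v}

Under ⊆, join is union: {t,v} ∪ {r} = {r,t,v}.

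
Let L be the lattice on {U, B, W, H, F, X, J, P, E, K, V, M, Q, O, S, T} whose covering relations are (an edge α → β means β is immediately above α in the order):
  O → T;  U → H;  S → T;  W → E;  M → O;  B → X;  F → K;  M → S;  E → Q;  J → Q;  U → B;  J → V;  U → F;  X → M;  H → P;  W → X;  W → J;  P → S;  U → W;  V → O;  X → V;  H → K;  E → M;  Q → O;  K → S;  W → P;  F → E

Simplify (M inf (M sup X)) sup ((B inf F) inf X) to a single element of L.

M

M ∨ X = M
M ∧ M = M
B ∧ F = U
U ∧ X = U
M ∨ U = M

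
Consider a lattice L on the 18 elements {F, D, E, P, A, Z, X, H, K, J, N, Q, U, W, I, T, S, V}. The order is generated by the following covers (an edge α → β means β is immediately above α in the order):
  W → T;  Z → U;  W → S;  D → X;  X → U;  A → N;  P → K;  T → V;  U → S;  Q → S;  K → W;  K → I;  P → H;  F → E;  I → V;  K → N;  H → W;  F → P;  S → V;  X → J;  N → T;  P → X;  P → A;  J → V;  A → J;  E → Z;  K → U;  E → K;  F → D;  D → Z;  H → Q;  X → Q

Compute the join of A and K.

Common upper bounds of {A, K}: N, T, V.
The least among these is N.

N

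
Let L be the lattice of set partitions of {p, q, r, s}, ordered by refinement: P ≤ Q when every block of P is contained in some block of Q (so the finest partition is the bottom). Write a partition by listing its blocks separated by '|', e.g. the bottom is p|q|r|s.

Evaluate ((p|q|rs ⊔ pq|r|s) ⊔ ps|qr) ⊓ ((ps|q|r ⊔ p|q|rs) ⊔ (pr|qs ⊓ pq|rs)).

p|q|rs ∨ pq|r|s = pq|rs
pq|rs ∨ ps|qr = pqrs
ps|q|r ∨ p|q|rs = prs|q
pr|qs ∧ pq|rs = p|q|r|s
prs|q ∨ p|q|r|s = prs|q
pqrs ∧ prs|q = prs|q

prs|q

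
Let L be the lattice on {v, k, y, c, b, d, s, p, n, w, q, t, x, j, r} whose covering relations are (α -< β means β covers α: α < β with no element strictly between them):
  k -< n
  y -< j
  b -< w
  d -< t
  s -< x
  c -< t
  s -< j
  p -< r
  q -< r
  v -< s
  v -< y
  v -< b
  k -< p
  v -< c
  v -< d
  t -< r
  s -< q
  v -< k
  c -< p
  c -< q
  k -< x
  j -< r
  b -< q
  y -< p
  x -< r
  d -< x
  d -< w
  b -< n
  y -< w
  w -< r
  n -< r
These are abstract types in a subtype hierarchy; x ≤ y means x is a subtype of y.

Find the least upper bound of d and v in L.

d

Common upper bounds of {d, v}: d, r, t, w, x.
The least among these is d.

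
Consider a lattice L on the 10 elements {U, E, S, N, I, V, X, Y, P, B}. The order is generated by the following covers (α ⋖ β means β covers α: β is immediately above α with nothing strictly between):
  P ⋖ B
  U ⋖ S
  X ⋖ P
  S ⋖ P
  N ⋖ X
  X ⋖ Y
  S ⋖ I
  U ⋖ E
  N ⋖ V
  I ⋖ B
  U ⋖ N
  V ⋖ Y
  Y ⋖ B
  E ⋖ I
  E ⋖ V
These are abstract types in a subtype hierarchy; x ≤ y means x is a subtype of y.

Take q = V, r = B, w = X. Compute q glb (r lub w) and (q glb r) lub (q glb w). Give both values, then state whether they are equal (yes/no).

V; V; yes

r lub w = B, so q glb (r lub w) = V glb B = V.
q glb r = V and q glb w = N, so (q glb r) lub (q glb w) = V lub N = V.
Equal: yes.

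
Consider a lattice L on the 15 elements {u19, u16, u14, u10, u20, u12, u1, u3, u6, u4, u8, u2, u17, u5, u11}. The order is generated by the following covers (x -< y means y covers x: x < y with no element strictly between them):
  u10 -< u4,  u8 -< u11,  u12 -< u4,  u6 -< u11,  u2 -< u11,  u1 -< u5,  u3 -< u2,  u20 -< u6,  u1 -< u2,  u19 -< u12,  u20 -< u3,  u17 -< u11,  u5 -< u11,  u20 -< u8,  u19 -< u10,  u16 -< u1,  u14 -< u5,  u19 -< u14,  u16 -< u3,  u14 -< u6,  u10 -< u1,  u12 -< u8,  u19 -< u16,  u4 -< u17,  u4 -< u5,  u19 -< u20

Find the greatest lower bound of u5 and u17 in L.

Common lower bounds of {u5, u17}: u10, u12, u19, u4.
The greatest among these is u4.

u4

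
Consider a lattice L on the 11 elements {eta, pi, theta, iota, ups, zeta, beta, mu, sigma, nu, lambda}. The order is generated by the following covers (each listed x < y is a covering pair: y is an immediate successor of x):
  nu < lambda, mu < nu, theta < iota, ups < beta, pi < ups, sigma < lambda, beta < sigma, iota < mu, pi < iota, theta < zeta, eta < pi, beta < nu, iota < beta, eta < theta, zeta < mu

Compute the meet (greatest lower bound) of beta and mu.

iota

Common lower bounds of {beta, mu}: eta, iota, pi, theta.
The greatest among these is iota.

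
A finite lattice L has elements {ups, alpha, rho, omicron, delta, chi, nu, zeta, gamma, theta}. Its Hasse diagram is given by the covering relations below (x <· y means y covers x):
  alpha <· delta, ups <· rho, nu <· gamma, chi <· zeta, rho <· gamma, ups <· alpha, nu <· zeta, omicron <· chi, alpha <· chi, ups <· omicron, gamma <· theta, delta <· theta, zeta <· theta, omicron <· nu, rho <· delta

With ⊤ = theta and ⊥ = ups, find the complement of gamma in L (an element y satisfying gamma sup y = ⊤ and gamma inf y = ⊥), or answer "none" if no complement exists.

Need y with gamma ∨ y = theta and gamma ∧ y = ups.
Checking each element gives: alpha.

alpha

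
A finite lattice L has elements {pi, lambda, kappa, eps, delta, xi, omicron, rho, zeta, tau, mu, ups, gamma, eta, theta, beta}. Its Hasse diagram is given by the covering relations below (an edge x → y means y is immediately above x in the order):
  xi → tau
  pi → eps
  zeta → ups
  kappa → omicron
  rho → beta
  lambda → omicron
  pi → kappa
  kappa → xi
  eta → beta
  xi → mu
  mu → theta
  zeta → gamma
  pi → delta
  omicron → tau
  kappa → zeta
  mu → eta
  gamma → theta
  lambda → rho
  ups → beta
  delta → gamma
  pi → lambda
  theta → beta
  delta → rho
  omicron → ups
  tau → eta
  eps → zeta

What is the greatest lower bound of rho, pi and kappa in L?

Common lower bounds of {rho, pi, kappa}: pi.
The greatest among these is pi.

pi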